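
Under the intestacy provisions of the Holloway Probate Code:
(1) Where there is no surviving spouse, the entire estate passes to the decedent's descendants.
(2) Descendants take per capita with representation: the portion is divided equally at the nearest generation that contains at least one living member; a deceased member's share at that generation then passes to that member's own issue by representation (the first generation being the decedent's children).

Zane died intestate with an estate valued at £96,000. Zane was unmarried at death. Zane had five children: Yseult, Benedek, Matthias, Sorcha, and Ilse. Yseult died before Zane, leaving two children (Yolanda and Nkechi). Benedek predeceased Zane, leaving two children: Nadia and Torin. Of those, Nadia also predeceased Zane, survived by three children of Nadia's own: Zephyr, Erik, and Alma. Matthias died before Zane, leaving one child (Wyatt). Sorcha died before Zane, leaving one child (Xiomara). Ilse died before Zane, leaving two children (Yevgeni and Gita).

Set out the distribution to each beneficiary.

Yolanda: £12,000; Nkechi: £12,000; Zephyr: £4,000; Erik: £4,000; Alma: £4,000; Torin: £12,000; Wyatt: £12,000; Xiomara: £12,000; Yevgeni: £12,000; Gita: £12,000

The entire £96,000 passes to the descendants.
No child survives, so the initial division is made at the grandchildren's generation.
That amount (£96,000) is divided into 8 shares of £12,000: Yolanda, Nkechi, Torin, Wyatt, Xiomara, Yevgeni, and Gita each take £12,000; Nadia's £12,000 share passes to Nadia's issue.
Nadia's share (£12,000) is divided into 3 shares of £4,000: Zephyr, Erik, and Alma each take £4,000.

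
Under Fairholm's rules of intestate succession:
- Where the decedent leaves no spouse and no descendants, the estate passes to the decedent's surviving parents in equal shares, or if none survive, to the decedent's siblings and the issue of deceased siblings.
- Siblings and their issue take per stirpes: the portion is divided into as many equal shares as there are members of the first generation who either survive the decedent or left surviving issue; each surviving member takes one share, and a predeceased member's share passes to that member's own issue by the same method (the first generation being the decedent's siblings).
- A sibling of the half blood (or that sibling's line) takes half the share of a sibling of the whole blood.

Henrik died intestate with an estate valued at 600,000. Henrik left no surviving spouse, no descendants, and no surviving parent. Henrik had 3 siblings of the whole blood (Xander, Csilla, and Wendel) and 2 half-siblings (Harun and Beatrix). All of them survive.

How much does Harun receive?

Harun receives 75,000.

The entire 600,000 passes to the siblings and their issue.
Counting each half-blood sibling's line as half a unit, there are 4 units in 600,000, so one unit is 150,000. Whole-blood lines (Xander, Csilla, and Wendel) take 150,000 each; half-blood lines (Harun and Beatrix) take 75,000 each.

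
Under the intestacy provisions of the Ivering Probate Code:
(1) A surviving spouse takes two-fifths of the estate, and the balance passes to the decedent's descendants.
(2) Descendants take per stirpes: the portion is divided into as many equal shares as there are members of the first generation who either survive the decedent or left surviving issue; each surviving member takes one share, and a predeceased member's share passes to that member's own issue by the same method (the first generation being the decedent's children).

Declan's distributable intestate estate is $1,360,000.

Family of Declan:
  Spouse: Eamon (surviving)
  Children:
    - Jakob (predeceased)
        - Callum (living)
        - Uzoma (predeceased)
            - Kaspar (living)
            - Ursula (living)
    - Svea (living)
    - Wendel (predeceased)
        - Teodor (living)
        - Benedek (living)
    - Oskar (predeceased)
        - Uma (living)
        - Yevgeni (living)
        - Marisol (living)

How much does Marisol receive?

Marisol receives $68,000.

Eamon takes two-fifths of $1,360,000 = $544,000. The remaining $816,000 passes to the descendants.
The descendants' portion ($816,000) is divided into 4 shares of $204,000: Svea takes $204,000; Jakob's $204,000 share passes to Jakob's issue; Wendel's $204,000 share passes to Wendel's issue; Oskar's $204,000 share passes to Oskar's issue.
Jakob's share ($204,000) is divided into 2 shares of $102,000: Callum takes $102,000; Uzoma's $102,000 share passes to Uzoma's issue.
Uzoma's share ($102,000) is divided into 2 shares of $51,000: Kaspar and Ursula each take $51,000.
Wendel's share ($204,000) is divided into 2 shares of $102,000: Teodor and Benedek each take $102,000.
Oskar's share ($204,000) is divided into 3 shares of $68,000: Uma, Yevgeni, and Marisol each take $68,000.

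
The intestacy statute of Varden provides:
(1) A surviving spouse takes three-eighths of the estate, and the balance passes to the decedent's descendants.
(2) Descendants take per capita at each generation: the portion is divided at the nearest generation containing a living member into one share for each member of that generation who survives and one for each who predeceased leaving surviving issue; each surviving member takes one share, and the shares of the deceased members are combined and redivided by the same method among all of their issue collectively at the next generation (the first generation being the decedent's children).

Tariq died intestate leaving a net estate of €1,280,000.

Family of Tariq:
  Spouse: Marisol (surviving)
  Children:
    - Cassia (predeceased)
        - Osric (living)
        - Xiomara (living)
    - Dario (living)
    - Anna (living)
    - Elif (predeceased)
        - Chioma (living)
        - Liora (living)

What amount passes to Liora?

Liora receives €100,000.

Marisol takes three-eighths of €1,280,000 = €480,000. The remaining €800,000 passes to the descendants.
The descendants' portion (€800,000) is divided at the children's generation into 4 shares of €200,000. Dario and Anna each take €200,000. The 2 shares of the deceased (Cassia and Elif) are combined into a pool of €400,000.
That pool (€400,000) is divided at the grandchildren's generation equally among Osric, Xiomara, Chioma, and Liora: €100,000 each.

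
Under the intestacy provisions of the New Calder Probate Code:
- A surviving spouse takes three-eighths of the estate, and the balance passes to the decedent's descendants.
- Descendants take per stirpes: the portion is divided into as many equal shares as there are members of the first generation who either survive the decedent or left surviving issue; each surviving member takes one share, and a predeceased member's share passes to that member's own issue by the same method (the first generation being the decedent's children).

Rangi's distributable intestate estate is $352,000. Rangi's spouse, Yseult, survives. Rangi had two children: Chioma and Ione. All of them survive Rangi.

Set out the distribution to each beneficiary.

Yseult: $132,000; Chioma: $110,000; Ione: $110,000

Yseult takes three-eighths of $352,000 = $132,000. The remaining $220,000 passes to the descendants.
The descendants' portion ($220,000) is divided into 2 shares of $110,000: Chioma and Ione each take $110,000.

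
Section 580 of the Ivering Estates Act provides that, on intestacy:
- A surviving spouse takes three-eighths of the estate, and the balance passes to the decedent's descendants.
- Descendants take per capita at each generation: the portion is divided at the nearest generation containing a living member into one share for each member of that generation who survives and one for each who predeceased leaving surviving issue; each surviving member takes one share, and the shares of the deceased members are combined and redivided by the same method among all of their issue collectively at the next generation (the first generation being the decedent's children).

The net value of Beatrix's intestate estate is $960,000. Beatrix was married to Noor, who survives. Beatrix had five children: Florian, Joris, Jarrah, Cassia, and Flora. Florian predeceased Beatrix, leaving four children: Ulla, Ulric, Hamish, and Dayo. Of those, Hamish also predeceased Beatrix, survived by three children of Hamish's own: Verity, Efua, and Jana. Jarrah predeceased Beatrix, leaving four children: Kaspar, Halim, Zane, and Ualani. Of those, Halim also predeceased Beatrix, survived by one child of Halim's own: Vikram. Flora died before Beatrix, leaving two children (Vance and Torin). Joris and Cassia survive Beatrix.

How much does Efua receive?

Noor takes three-eighths of $960,000 = $360,000. The remaining $600,000 passes to the descendants.
The descendants' portion ($600,000) is divided at the children's generation into 5 shares of $120,000. Joris and Cassia each take $120,000. The 3 shares of the deceased (Florian, Jarrah, and Flora) are combined into a pool of $360,000.
That pool ($360,000) is divided at the grandchildren's generation into 10 shares of $36,000. Ulla, Ulric, Dayo, Kaspar, Zane, Ualani, Vance, and Torin each take $36,000. The 2 shares of the deceased (Hamish and Halim) are combined into a pool of $72,000.
That pool ($72,000) is divided at the great-grandchildren's generation equally among Verity, Efua, Jana, and Vikram: $18,000 each.

Efua receives $18,000.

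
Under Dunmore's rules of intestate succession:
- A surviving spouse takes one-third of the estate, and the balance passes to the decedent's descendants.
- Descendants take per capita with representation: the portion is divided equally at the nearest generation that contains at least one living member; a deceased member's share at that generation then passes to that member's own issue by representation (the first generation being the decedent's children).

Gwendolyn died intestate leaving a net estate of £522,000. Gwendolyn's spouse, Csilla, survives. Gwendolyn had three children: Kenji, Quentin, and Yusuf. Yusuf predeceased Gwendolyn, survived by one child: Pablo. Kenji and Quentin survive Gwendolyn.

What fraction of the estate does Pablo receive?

Pablo receives 2/9 of the estate.

Csilla takes one-third of £522,000 = £174,000. The remaining £348,000 passes to the descendants.
The descendants' portion (£348,000) is divided into 3 shares of £116,000: Kenji and Quentin each take £116,000; Yusuf's £116,000 share passes to Yusuf's issue.
Yusuf's share (£116,000) passes entirely to Pablo.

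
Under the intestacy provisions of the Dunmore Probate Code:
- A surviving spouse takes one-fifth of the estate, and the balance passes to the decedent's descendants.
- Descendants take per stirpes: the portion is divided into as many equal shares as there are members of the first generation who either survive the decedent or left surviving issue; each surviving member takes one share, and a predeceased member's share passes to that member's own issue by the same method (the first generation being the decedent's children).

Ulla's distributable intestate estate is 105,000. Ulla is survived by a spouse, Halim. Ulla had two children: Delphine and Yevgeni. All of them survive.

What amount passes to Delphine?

Halim takes one-fifth of 105,000 = 21,000. The remaining 84,000 passes to the descendants.
The descendants' portion (84,000) is divided into 2 shares of 42,000: Delphine and Yevgeni each take 42,000.

Delphine receives 42,000.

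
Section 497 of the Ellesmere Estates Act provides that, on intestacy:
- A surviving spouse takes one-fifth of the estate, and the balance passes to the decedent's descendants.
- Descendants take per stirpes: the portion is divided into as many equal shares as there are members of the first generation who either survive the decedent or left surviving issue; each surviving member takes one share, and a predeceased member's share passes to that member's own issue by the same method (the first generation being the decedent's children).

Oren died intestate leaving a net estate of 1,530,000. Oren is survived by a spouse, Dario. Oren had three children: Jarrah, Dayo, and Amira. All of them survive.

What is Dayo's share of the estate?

Dario takes one-fifth of 1,530,000 = 306,000. The remaining 1,224,000 passes to the descendants.
The descendants' portion (1,224,000) is divided into 3 shares of 408,000: Jarrah, Dayo, and Amira each take 408,000.

Dayo receives 408,000.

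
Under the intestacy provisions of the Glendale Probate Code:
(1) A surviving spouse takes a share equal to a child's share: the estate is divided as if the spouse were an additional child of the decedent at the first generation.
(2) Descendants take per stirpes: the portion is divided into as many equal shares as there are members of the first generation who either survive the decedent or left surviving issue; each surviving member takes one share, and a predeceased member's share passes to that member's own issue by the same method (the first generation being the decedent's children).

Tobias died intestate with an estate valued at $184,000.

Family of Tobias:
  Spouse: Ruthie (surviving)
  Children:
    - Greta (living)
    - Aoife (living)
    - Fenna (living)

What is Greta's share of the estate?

The spouse counts as an additional share at the children's level, so there are 4 primary shares of $46,000. Ruthie takes one such share ($46,000).
The children's combined portion ($138,000) is divided into 3 shares of $46,000: Greta, Aoife, and Fenna each take $46,000.

Greta receives $46,000.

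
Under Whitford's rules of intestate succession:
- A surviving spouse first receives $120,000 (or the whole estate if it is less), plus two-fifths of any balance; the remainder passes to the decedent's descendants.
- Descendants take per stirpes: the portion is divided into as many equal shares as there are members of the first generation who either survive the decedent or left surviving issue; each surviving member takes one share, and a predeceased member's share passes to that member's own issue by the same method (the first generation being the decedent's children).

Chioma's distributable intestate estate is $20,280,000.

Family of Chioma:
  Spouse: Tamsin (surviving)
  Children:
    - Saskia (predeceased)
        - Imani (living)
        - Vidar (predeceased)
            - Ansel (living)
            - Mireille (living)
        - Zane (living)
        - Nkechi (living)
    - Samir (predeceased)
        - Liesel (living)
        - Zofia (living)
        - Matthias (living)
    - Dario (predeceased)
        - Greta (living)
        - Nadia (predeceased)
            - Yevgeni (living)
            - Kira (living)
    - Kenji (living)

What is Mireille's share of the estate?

Mireille receives $378,000.

Tamsin first takes $120,000, leaving a balance of $20,160,000. Tamsin then takes two-fifths of the balance ($8,064,000), for a total of $8,184,000. The remaining $12,096,000 passes to the descendants.
The descendants' portion ($12,096,000) is divided into 4 shares of $3,024,000: Kenji takes $3,024,000; Saskia's $3,024,000 share passes to Saskia's issue; Samir's $3,024,000 share passes to Samir's issue; Dario's $3,024,000 share passes to Dario's issue.
Saskia's share ($3,024,000) is divided into 4 shares of $756,000: Imani, Zane, and Nkechi each take $756,000; Vidar's $756,000 share passes to Vidar's issue.
Vidar's share ($756,000) is divided into 2 shares of $378,000: Ansel and Mireille each take $378,000.
Samir's share ($3,024,000) is divided into 3 shares of $1,008,000: Liesel, Zofia, and Matthias each take $1,008,000.
Dario's share ($3,024,000) is divided into 2 shares of $1,512,000: Greta takes $1,512,000; Nadia's $1,512,000 share passes to Nadia's issue.
Nadia's share ($1,512,000) is divided into 2 shares of $756,000: Yevgeni and Kira each take $756,000.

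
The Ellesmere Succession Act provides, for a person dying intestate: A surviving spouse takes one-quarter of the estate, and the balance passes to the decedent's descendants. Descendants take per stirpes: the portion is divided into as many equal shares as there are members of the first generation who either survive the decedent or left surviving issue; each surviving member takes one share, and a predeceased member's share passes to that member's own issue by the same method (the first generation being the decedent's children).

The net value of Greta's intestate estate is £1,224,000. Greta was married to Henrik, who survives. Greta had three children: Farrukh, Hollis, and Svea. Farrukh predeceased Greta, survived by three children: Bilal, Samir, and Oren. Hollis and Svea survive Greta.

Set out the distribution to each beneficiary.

Henrik takes one-quarter of £1,224,000 = £306,000. The remaining £918,000 passes to the descendants.
The descendants' portion (£918,000) is divided into 3 shares of £306,000: Hollis and Svea each take £306,000; Farrukh's £306,000 share passes to Farrukh's issue.
Farrukh's share (£306,000) is divided into 3 shares of £102,000: Bilal, Samir, and Oren each take £102,000.

Henrik: £306,000; Bilal: £102,000; Samir: £102,000; Oren: £102,000; Hollis: £306,000; Svea: £306,000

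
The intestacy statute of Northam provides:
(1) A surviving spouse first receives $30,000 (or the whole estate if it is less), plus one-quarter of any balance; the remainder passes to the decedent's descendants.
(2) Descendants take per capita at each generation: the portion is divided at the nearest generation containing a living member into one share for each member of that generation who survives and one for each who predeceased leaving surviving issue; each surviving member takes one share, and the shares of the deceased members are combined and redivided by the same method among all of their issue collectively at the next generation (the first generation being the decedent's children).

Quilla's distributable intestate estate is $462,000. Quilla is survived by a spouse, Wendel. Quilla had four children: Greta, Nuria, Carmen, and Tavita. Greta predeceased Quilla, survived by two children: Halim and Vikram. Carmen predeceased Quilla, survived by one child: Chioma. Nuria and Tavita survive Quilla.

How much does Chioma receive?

Chioma receives $54,000.

Wendel first takes $30,000, leaving a balance of $432,000. Wendel then takes one-quarter of the balance ($108,000), for a total of $138,000. The remaining $324,000 passes to the descendants.
The descendants' portion ($324,000) is divided at the children's generation into 4 shares of $81,000. Nuria and Tavita each take $81,000. The 2 shares of the deceased (Greta and Carmen) are combined into a pool of $162,000.
That pool ($162,000) is divided at the grandchildren's generation equally among Halim, Vikram, and Chioma: $54,000 each.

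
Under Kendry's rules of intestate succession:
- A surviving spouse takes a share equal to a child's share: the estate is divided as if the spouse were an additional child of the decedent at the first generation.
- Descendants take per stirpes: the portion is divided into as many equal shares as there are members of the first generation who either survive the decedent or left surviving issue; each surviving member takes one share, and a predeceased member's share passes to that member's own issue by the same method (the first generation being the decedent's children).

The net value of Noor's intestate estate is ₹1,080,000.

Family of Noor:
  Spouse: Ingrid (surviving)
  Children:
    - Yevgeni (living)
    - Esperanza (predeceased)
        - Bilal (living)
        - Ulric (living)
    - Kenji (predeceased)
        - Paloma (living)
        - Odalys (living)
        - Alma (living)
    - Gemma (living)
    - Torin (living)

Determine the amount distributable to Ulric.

The spouse counts as an additional share at the children's level, so there are 6 primary shares of ₹180,000. Ingrid takes one such share (₹180,000).
The children's combined portion (₹900,000) is divided into 5 shares of ₹180,000: Yevgeni, Gemma, and Torin each take ₹180,000; Esperanza's ₹180,000 share passes to Esperanza's issue; Kenji's ₹180,000 share passes to Kenji's issue.
Esperanza's share (₹180,000) is divided into 2 shares of ₹90,000: Bilal and Ulric each take ₹90,000.
Kenji's share (₹180,000) is divided into 3 shares of ₹60,000: Paloma, Odalys, and Alma each take ₹60,000.

Ulric receives ₹90,000.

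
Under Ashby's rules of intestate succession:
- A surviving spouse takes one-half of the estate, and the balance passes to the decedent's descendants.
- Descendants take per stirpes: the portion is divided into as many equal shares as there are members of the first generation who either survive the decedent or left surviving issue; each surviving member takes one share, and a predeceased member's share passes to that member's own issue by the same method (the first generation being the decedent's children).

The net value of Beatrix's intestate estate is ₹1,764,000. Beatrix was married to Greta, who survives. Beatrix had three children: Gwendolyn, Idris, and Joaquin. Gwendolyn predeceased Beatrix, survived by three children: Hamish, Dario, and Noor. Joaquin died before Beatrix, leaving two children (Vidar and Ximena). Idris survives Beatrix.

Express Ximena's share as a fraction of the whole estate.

Greta takes one-half of ₹1,764,000 = ₹882,000. The remaining ₹882,000 passes to the descendants.
The descendants' portion (₹882,000) is divided into 3 shares of ₹294,000: Idris takes ₹294,000; Gwendolyn's ₹294,000 share passes to Gwendolyn's issue; Joaquin's ₹294,000 share passes to Joaquin's issue.
Gwendolyn's share (₹294,000) is divided into 3 shares of ₹98,000: Hamish, Dario, and Noor each take ₹98,000.
Joaquin's share (₹294,000) is divided into 2 shares of ₹147,000: Vidar and Ximena each take ₹147,000.

Ximena receives 1/12 of the estate.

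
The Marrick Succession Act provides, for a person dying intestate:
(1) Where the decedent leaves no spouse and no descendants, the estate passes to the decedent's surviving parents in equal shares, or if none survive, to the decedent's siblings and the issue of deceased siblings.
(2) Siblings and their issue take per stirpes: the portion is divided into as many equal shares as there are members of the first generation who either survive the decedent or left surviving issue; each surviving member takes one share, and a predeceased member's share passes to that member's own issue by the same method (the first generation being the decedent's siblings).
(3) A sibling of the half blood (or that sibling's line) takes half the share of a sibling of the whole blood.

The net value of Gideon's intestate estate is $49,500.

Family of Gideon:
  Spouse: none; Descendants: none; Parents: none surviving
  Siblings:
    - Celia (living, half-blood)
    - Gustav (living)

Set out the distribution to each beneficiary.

Celia: $16,500; Gustav: $33,000

The entire $49,500 passes to the siblings and their issue.
Counting each half-blood sibling's line as half a unit, there are 3/2 units in $49,500, so one unit is $33,000. Whole-blood lines (Gustav) take $33,000 each; half-blood lines (Celia) take $16,500 each.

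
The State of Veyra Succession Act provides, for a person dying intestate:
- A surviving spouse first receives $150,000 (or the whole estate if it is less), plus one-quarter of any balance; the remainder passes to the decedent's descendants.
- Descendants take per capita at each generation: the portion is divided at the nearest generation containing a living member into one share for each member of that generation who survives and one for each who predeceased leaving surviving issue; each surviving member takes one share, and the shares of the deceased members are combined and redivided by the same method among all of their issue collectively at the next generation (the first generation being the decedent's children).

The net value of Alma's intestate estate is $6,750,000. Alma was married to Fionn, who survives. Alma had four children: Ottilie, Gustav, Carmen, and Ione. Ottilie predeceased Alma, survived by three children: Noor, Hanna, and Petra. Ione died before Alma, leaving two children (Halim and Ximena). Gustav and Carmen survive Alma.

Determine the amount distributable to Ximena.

Ximena receives $495,000.

Fionn first takes $150,000, leaving a balance of $6,600,000. Fionn then takes one-quarter of the balance ($1,650,000), for a total of $1,800,000. The remaining $4,950,000 passes to the descendants.
The descendants' portion ($4,950,000) is divided at the children's generation into 4 shares of $1,237,500. Gustav and Carmen each take $1,237,500. The 2 shares of the deceased (Ottilie and Ione) are combined into a pool of $2,475,000.
That pool ($2,475,000) is divided at the grandchildren's generation equally among Noor, Hanna, Petra, Halim, and Ximena: $495,000 each.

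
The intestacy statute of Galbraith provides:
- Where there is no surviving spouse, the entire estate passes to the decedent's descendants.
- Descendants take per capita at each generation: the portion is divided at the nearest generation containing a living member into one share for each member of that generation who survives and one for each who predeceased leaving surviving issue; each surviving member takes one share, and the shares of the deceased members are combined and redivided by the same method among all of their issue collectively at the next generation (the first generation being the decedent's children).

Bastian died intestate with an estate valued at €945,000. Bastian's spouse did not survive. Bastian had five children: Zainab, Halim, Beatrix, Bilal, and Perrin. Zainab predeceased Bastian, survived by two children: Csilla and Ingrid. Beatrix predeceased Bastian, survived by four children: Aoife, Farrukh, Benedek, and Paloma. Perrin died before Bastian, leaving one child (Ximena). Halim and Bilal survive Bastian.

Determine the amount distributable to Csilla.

Csilla receives €81,000.

The entire €945,000 passes to the descendants.
That amount (€945,000) is divided at the children's generation into 5 shares of €189,000. Halim and Bilal each take €189,000. The 3 shares of the deceased (Zainab, Beatrix, and Perrin) are combined into a pool of €567,000.
That pool (€567,000) is divided at the grandchildren's generation equally among Csilla, Ingrid, Aoife, Farrukh, Benedek, Paloma, and Ximena: €81,000 each.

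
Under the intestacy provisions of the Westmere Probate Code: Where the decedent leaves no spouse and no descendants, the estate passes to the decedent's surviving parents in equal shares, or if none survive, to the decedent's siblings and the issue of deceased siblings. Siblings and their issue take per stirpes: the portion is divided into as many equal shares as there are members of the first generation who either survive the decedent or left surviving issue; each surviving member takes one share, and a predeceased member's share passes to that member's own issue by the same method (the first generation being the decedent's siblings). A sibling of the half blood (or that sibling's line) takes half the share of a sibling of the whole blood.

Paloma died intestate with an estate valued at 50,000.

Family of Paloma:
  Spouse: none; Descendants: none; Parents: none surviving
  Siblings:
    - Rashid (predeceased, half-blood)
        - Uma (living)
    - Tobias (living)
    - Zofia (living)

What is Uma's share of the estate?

Uma receives 10,000.

The entire 50,000 passes to the siblings and their issue.
Counting each half-blood sibling's line as half a unit, there are 5/2 units in 50,000, so one unit is 20,000. Whole-blood lines (Tobias and Zofia) take 20,000 each; half-blood lines (Rashid) take 10,000 each.
Rashid's share (10,000) passes entirely to Uma.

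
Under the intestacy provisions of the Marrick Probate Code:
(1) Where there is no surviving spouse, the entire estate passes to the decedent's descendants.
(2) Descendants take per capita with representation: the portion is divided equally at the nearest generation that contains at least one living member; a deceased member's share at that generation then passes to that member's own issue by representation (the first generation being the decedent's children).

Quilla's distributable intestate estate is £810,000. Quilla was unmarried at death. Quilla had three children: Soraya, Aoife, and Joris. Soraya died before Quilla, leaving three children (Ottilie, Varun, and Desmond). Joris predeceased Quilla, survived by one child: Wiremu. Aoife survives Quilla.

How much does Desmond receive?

Desmond receives £90,000.

The entire £810,000 passes to the descendants.
That amount (£810,000) is divided into 3 shares of £270,000: Aoife takes £270,000; Soraya's £270,000 share passes to Soraya's issue; Joris's £270,000 share passes to Joris's issue.
Soraya's share (£270,000) is divided into 3 shares of £90,000: Ottilie, Varun, and Desmond each take £90,000.
Joris's share (£270,000) passes entirely to Wiremu.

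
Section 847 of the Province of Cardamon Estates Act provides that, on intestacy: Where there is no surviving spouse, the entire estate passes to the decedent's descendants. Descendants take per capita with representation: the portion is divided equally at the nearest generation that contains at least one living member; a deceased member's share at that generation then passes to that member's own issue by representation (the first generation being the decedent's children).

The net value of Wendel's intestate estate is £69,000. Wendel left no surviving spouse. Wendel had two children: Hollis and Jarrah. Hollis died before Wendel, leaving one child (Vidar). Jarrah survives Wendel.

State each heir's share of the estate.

The entire £69,000 passes to the descendants.
That amount (£69,000) is divided into 2 shares of £34,500: Jarrah takes £34,500; Hollis's £34,500 share passes to Hollis's issue.
Hollis's share (£34,500) passes entirely to Vidar.

Vidar: £34,500; Jarrah: £34,500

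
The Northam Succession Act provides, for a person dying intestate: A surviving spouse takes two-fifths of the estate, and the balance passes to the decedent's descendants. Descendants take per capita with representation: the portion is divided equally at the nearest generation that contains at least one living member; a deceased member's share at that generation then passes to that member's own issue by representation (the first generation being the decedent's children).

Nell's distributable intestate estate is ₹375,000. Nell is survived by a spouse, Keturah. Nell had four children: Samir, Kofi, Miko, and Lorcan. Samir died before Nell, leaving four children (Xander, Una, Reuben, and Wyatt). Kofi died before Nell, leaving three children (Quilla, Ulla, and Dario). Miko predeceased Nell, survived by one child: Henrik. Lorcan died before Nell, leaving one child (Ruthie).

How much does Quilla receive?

Keturah takes two-fifths of ₹375,000 = ₹150,000. The remaining ₹225,000 passes to the descendants.
No child survives, so the initial division is made at the grandchildren's generation.
The descendants' portion (₹225,000) is divided into 9 shares of ₹25,000: Xander, Una, Reuben, Wyatt, Quilla, Ulla, Dario, Henrik, and Ruthie each take ₹25,000.

Quilla receives ₹25,000.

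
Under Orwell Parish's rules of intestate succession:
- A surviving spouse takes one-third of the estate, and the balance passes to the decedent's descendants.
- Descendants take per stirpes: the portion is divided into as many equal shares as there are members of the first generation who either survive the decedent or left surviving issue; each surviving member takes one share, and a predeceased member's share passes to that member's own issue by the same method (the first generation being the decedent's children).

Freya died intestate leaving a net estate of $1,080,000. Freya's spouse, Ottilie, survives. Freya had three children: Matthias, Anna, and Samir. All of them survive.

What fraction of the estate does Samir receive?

Ottilie takes one-third of $1,080,000 = $360,000. The remaining $720,000 passes to the descendants.
The descendants' portion ($720,000) is divided into 3 shares of $240,000: Matthias, Anna, and Samir each take $240,000.

Samir receives 2/9 of the estate.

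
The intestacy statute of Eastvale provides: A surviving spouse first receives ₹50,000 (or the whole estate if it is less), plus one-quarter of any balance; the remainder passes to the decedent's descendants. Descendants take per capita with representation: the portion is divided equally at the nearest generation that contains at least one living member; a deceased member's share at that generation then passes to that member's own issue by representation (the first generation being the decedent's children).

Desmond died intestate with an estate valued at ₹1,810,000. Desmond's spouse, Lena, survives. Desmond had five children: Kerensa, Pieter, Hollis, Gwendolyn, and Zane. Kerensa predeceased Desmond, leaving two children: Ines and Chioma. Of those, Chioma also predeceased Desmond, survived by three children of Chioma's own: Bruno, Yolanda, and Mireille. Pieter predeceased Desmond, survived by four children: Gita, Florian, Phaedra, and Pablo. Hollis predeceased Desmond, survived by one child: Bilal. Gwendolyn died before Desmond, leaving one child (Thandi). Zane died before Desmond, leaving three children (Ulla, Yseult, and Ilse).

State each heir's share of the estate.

Lena first takes ₹50,000, leaving a balance of ₹1,760,000. Lena then takes one-quarter of the balance (₹440,000), for a total of ₹490,000. The remaining ₹1,320,000 passes to the descendants.
No child survives, so the initial division is made at the grandchildren's generation.
The descendants' portion (₹1,320,000) is divided into 11 shares of ₹120,000: Ines, Gita, Florian, Phaedra, Pablo, Bilal, Thandi, Ulla, Yseult, and Ilse each take ₹120,000; Chioma's ₹120,000 share passes to Chioma's issue.
Chioma's share (₹120,000) is divided into 3 shares of ₹40,000: Bruno, Yolanda, and Mireille each take ₹40,000.

Lena: ₹490,000; Ines: ₹120,000; Bruno: ₹40,000; Yolanda: ₹40,000; Mireille: ₹40,000; Gita: ₹120,000; Florian: ₹120,000; Phaedra: ₹120,000; Pablo: ₹120,000; Bilal: ₹120,000; Thandi: ₹120,000; Ulla: ₹120,000; Yseult: ₹120,000; Ilse: ₹120,000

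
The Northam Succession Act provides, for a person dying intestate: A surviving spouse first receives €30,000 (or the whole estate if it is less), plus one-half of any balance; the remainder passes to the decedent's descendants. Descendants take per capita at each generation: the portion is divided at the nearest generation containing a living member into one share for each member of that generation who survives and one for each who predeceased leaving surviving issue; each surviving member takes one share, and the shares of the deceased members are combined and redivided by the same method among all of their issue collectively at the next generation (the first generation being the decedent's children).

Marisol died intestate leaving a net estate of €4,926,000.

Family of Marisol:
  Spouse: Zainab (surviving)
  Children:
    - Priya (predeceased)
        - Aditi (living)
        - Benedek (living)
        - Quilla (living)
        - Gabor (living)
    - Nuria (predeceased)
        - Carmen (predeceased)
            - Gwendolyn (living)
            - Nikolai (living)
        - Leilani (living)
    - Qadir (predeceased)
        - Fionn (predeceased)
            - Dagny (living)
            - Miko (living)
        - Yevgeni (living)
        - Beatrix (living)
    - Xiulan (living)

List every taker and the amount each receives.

Zainab first takes €30,000, leaving a balance of €4,896,000. Zainab then takes one-half of the balance (€2,448,000), for a total of €2,478,000. The remaining €2,448,000 passes to the descendants.
The descendants' portion (€2,448,000) is divided at the children's generation into 4 shares of €612,000. Xiulan takes €612,000. The 3 shares of the deceased (Priya, Nuria, and Qadir) are combined into a pool of €1,836,000.
That pool (€1,836,000) is divided at the grandchildren's generation into 9 shares of €204,000. Aditi, Benedek, Quilla, Gabor, Leilani, Yevgeni, and Beatrix each take €204,000. The 2 shares of the deceased (Carmen and Fionn) are combined into a pool of €408,000.
That pool (€408,000) is divided at the great-grandchildren's generation equally among Gwendolyn, Nikolai, Dagny, and Miko: €102,000 each.

Zainab: €2,478,000; Aditi: €204,000; Benedek: €204,000; Quilla: €204,000; Gabor: €204,000; Gwendolyn: €102,000; Nikolai: €102,000; Leilani: €204,000; Dagny: €102,000; Miko: €102,000; Yevgeni: €204,000; Beatrix: €204,000; Xiulan: €612,000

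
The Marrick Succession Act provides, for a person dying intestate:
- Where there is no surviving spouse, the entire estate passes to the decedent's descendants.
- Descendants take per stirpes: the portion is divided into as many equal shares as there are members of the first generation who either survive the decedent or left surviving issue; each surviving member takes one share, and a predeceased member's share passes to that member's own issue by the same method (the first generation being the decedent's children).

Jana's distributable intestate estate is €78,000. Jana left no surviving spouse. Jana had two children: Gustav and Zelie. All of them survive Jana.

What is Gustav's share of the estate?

Gustav receives €39,000.

The entire €78,000 passes to the descendants.
That amount (€78,000) is divided into 2 shares of €39,000: Gustav and Zelie each take €39,000.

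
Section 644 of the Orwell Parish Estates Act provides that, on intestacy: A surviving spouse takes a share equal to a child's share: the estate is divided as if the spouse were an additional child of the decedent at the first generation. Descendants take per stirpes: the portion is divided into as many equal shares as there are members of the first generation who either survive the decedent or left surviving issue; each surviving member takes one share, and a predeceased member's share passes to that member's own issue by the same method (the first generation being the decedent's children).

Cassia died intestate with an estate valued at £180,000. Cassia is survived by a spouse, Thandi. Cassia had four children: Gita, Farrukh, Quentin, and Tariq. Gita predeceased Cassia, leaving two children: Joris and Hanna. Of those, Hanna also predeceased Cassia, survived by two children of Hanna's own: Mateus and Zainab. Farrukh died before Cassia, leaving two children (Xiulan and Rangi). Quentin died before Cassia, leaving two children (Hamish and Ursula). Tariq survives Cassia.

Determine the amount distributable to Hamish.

Hamish receives £18,000.

The spouse counts as an additional share at the children's level, so there are 5 primary shares of £36,000. Thandi takes one such share (£36,000).
The children's combined portion (£144,000) is divided into 4 shares of £36,000: Tariq takes £36,000; Gita's £36,000 share passes to Gita's issue; Farrukh's £36,000 share passes to Farrukh's issue; Quentin's £36,000 share passes to Quentin's issue.
Gita's share (£36,000) is divided into 2 shares of £18,000: Joris takes £18,000; Hanna's £18,000 share passes to Hanna's issue.
Hanna's share (£18,000) is divided into 2 shares of £9,000: Mateus and Zainab each take £9,000.
Farrukh's share (£36,000) is divided into 2 shares of £18,000: Xiulan and Rangi each take £18,000.
Quentin's share (£36,000) is divided into 2 shares of £18,000: Hamish and Ursula each take £18,000.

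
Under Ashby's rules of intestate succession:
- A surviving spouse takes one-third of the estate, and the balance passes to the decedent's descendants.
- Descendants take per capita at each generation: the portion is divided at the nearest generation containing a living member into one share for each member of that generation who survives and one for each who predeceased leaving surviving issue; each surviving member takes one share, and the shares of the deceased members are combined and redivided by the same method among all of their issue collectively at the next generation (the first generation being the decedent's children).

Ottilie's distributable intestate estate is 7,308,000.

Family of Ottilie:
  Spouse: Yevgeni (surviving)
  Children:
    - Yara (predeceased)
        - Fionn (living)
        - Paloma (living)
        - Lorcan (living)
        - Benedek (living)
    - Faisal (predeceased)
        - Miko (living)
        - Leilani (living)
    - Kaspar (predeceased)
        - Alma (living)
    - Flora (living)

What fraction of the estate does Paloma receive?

Paloma receives 1/14 of the estate.

Yevgeni takes one-third of 7,308,000 = 2,436,000. The remaining 4,872,000 passes to the descendants.
The descendants' portion (4,872,000) is divided at the children's generation into 4 shares of 1,218,000. Flora takes 1,218,000. The 3 shares of the deceased (Yara, Faisal, and Kaspar) are combined into a pool of 3,654,000.
That pool (3,654,000) is divided at the grandchildren's generation equally among Fionn, Paloma, Lorcan, Benedek, Miko, Leilani, and Alma: 522,000 each.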